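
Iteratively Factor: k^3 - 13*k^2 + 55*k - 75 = (k - 5)*(k^2 - 8*k + 15) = (k - 5)*(k - 3)*(k - 5)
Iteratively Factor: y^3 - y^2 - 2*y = (y - 2)*(y^2 + y) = (y - 2)*(y + 1)*(y)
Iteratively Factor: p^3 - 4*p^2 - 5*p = (p + 1)*(p^2 - 5*p) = p*(p + 1)*(p - 5)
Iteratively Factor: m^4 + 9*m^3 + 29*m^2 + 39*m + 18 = (m + 3)*(m^3 + 6*m^2 + 11*m + 6) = (m + 2)*(m + 3)*(m^2 + 4*m + 3) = (m + 2)*(m + 3)^2*(m + 1)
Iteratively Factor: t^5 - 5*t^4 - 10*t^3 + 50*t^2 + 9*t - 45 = (t - 3)*(t^4 - 2*t^3 - 16*t^2 + 2*t + 15) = (t - 5)*(t - 3)*(t^3 + 3*t^2 - t - 3) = (t - 5)*(t - 3)*(t + 3)*(t^2 - 1) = (t - 5)*(t - 3)*(t - 1)*(t + 3)*(t + 1)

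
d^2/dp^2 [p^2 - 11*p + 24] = 2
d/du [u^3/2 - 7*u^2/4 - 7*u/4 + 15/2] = 3*u^2/2 - 7*u/2 - 7/4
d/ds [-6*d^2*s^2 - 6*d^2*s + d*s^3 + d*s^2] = d*(-12*d*s - 6*d + 3*s^2 + 2*s)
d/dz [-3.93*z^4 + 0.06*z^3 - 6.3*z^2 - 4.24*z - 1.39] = -15.72*z^3 + 0.18*z^2 - 12.6*z - 4.24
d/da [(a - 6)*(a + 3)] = 2*a - 3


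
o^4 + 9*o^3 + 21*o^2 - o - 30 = (o - 1)*(o + 2)*(o + 3)*(o + 5)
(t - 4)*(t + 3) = t^2 - t - 12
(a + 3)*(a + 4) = a^2 + 7*a + 12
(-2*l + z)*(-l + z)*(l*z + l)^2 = 2*l^4*z^2 + 4*l^4*z + 2*l^4 - 3*l^3*z^3 - 6*l^3*z^2 - 3*l^3*z + l^2*z^4 + 2*l^2*z^3 + l^2*z^2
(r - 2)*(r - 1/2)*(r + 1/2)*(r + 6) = r^4 + 4*r^3 - 49*r^2/4 - r + 3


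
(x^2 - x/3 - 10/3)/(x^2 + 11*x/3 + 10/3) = (x - 2)/(x + 2)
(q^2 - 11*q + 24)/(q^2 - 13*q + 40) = (q - 3)/(q - 5)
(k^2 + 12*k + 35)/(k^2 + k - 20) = (k + 7)/(k - 4)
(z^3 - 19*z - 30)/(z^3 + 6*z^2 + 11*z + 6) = (z - 5)/(z + 1)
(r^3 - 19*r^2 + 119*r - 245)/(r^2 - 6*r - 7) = (r^2 - 12*r + 35)/(r + 1)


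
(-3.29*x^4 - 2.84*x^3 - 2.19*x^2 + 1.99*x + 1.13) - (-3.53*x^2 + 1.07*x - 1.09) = -3.29*x^4 - 2.84*x^3 + 1.34*x^2 + 0.92*x + 2.22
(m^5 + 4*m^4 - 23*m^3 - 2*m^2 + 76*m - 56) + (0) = m^5 + 4*m^4 - 23*m^3 - 2*m^2 + 76*m - 56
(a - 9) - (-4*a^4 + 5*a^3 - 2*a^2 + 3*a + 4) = 4*a^4 - 5*a^3 + 2*a^2 - 2*a - 13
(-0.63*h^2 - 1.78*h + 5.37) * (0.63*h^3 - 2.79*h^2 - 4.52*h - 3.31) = -0.3969*h^5 + 0.6363*h^4 + 11.1969*h^3 - 4.8514*h^2 - 18.3806*h - 17.7747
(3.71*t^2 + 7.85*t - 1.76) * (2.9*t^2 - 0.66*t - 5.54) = 10.759*t^4 + 20.3164*t^3 - 30.8384*t^2 - 42.3274*t + 9.7504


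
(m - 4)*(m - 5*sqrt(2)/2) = m^2 - 4*m - 5*sqrt(2)*m/2 + 10*sqrt(2)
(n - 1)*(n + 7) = n^2 + 6*n - 7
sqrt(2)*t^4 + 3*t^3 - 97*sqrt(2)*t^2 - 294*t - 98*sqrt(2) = (t - 7*sqrt(2))*(t + sqrt(2))*(t + 7*sqrt(2))*(sqrt(2)*t + 1)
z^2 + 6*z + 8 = (z + 2)*(z + 4)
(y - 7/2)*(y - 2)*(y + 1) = y^3 - 9*y^2/2 + 3*y/2 + 7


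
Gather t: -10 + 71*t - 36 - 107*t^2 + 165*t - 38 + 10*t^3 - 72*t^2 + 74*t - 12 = 10*t^3 - 179*t^2 + 310*t - 96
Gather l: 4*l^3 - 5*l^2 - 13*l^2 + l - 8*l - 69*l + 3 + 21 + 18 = 4*l^3 - 18*l^2 - 76*l + 42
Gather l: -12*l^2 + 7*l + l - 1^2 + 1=-12*l^2 + 8*l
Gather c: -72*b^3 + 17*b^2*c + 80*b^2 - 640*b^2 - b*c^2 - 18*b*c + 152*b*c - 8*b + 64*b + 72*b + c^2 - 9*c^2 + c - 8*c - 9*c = -72*b^3 - 560*b^2 + 128*b + c^2*(-b - 8) + c*(17*b^2 + 134*b - 16)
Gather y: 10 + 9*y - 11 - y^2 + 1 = -y^2 + 9*y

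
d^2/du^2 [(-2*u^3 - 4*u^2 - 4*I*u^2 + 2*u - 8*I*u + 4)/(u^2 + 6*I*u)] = 4*(u^3*(25 + 8*I) + 6*u^2 + 36*I*u - 72)/(u^3*(u^3 + 18*I*u^2 - 108*u - 216*I))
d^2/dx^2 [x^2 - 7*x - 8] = 2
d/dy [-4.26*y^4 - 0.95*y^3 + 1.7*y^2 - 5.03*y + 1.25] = -17.04*y^3 - 2.85*y^2 + 3.4*y - 5.03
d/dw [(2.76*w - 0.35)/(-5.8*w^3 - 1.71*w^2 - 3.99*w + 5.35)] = (32.016*w^3 - 1.3704*w^2 - 1.197*w + 13.3695)/(33.64*w^6 + 19.836*w^5 + 49.2081*w^4 - 48.4142*w^3 - 2.3769*w^2 - 42.693*w + 28.6225)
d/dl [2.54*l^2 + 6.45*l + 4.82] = 5.08*l + 6.45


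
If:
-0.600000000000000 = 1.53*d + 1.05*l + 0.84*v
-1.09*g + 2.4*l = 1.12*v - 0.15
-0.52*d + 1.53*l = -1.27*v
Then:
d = 0.0167307492465967*v - 0.317988153382521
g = -2.84266955983705*v - 0.100347313918202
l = -0.824379091759327*v - 0.108074405071184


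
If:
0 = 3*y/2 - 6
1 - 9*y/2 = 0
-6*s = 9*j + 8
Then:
No Solution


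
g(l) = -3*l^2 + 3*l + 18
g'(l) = 3 - 6*l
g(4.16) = -21.44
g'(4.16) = -21.96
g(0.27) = 18.59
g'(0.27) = 1.38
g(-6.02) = -108.78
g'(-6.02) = 39.12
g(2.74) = 3.70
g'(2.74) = -13.44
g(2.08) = 11.26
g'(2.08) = -9.48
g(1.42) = 16.21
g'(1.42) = -5.52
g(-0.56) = 15.38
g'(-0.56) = 6.36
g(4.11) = -20.35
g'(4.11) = -21.66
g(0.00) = 18.00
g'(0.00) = 3.00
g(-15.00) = -702.00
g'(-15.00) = 93.00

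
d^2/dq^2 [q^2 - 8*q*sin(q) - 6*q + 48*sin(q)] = 8*q*sin(q) - 48*sin(q) - 16*cos(q) + 2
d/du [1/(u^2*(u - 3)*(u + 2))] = (-4*u^2 + 3*u + 12)/(u^3*(u^4 - 2*u^3 - 11*u^2 + 12*u + 36))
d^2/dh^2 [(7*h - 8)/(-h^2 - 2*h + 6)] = 2*(-4*(h + 1)^2*(7*h - 8) + 3*(7*h + 2)*(h^2 + 2*h - 6))/(h^2 + 2*h - 6)^3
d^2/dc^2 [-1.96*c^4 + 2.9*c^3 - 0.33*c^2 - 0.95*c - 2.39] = -23.52*c^2 + 17.4*c - 0.66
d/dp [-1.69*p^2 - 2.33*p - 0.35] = -3.38*p - 2.33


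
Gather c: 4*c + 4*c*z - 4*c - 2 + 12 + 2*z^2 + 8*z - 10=4*c*z + 2*z^2 + 8*z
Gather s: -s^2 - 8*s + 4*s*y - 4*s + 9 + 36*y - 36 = -s^2 + s*(4*y - 12) + 36*y - 27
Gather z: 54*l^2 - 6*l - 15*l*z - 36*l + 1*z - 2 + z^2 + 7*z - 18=54*l^2 - 42*l + z^2 + z*(8 - 15*l) - 20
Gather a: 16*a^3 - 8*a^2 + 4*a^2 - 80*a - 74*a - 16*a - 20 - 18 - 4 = 16*a^3 - 4*a^2 - 170*a - 42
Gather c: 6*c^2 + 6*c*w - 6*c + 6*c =6*c^2 + 6*c*w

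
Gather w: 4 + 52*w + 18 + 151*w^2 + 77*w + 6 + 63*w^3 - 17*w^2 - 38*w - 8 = 63*w^3 + 134*w^2 + 91*w + 20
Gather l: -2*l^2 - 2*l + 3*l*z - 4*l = -2*l^2 + l*(3*z - 6)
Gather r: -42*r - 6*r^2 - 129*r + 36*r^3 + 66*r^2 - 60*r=36*r^3 + 60*r^2 - 231*r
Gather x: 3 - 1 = 2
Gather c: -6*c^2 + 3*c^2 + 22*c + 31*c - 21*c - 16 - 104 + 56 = -3*c^2 + 32*c - 64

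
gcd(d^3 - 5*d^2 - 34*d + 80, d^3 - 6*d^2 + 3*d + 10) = d - 2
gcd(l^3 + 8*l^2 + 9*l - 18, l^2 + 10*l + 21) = l + 3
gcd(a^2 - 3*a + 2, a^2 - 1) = a - 1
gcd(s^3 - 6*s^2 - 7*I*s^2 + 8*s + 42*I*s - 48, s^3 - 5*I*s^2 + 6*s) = s + I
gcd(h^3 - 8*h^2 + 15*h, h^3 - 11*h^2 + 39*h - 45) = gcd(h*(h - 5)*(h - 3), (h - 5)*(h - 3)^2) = h^2 - 8*h + 15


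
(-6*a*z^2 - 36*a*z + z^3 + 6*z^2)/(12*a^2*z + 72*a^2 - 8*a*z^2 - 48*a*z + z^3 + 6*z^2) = z/(-2*a + z)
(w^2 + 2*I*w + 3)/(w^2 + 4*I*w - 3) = (w - I)/(w + I)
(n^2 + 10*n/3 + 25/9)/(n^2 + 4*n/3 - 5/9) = (3*n + 5)/(3*n - 1)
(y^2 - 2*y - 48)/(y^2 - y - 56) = (y + 6)/(y + 7)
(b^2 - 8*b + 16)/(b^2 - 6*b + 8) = (b - 4)/(b - 2)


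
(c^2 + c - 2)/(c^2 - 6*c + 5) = (c + 2)/(c - 5)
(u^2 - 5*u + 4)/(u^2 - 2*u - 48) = (-u^2 + 5*u - 4)/(-u^2 + 2*u + 48)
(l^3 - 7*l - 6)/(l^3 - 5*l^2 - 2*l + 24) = (l + 1)/(l - 4)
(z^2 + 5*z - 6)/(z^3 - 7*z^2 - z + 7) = (z + 6)/(z^2 - 6*z - 7)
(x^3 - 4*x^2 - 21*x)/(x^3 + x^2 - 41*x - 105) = x/(x + 5)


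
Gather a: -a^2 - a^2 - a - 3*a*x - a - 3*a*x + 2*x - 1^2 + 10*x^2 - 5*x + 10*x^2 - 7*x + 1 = -2*a^2 + a*(-6*x - 2) + 20*x^2 - 10*x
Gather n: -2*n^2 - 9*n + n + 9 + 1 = -2*n^2 - 8*n + 10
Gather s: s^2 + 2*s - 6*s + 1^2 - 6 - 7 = s^2 - 4*s - 12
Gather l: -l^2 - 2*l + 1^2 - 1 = -l^2 - 2*l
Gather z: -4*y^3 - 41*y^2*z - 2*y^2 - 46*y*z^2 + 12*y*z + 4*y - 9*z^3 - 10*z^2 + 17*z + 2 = -4*y^3 - 2*y^2 + 4*y - 9*z^3 + z^2*(-46*y - 10) + z*(-41*y^2 + 12*y + 17) + 2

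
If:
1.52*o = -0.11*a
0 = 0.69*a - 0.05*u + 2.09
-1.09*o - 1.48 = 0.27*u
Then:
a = -3.50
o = 0.25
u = -6.50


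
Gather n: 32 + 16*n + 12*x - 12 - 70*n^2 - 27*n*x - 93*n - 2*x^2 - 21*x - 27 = -70*n^2 + n*(-27*x - 77) - 2*x^2 - 9*x - 7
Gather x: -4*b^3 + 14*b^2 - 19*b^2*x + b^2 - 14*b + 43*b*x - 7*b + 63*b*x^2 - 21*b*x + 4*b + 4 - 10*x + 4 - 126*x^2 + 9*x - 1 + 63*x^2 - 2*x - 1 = -4*b^3 + 15*b^2 - 17*b + x^2*(63*b - 63) + x*(-19*b^2 + 22*b - 3) + 6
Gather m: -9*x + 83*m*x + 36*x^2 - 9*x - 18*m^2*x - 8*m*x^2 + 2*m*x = -18*m^2*x + m*(-8*x^2 + 85*x) + 36*x^2 - 18*x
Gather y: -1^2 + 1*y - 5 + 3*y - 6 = 4*y - 12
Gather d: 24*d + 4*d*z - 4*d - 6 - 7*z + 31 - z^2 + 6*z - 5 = d*(4*z + 20) - z^2 - z + 20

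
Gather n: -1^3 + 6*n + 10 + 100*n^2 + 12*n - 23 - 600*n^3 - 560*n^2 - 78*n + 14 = -600*n^3 - 460*n^2 - 60*n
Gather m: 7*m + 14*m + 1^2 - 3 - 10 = 21*m - 12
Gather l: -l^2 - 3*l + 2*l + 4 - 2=-l^2 - l + 2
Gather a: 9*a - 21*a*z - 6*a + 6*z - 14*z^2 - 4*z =a*(3 - 21*z) - 14*z^2 + 2*z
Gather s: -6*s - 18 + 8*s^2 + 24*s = 8*s^2 + 18*s - 18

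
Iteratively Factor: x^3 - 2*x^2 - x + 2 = (x + 1)*(x^2 - 3*x + 2) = (x - 2)*(x + 1)*(x - 1)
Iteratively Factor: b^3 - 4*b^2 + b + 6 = (b + 1)*(b^2 - 5*b + 6) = (b - 3)*(b + 1)*(b - 2)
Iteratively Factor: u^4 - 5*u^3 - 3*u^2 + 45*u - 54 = (u - 3)*(u^3 - 2*u^2 - 9*u + 18) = (u - 3)*(u - 2)*(u^2 - 9) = (u - 3)*(u - 2)*(u + 3)*(u - 3)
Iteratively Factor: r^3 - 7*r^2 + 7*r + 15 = (r - 3)*(r^2 - 4*r - 5) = (r - 3)*(r + 1)*(r - 5)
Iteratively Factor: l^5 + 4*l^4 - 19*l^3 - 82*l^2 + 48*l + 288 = (l - 4)*(l^4 + 8*l^3 + 13*l^2 - 30*l - 72) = (l - 4)*(l + 3)*(l^3 + 5*l^2 - 2*l - 24) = (l - 4)*(l + 3)*(l + 4)*(l^2 + l - 6) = (l - 4)*(l - 2)*(l + 3)*(l + 4)*(l + 3)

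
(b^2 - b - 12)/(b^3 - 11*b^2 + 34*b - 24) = (b + 3)/(b^2 - 7*b + 6)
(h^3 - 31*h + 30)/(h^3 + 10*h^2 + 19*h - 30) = (h - 5)/(h + 5)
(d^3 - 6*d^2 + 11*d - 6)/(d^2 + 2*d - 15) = (d^2 - 3*d + 2)/(d + 5)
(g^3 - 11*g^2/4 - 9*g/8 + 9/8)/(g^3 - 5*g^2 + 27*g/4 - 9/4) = (4*g + 3)/(2*(2*g - 3))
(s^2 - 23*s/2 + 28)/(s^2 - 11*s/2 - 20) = (2*s - 7)/(2*s + 5)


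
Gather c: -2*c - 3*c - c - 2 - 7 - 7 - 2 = -6*c - 18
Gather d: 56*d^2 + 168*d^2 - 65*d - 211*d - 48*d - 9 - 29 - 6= 224*d^2 - 324*d - 44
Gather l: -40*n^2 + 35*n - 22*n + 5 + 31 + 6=-40*n^2 + 13*n + 42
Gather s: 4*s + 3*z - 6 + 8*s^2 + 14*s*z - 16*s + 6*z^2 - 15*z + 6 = 8*s^2 + s*(14*z - 12) + 6*z^2 - 12*z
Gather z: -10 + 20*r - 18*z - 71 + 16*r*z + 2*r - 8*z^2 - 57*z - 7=22*r - 8*z^2 + z*(16*r - 75) - 88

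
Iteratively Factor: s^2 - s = (s - 1)*(s)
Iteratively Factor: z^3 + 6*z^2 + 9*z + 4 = (z + 1)*(z^2 + 5*z + 4) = (z + 1)*(z + 4)*(z + 1)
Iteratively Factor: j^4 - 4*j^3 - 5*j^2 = (j)*(j^3 - 4*j^2 - 5*j) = j^2*(j^2 - 4*j - 5) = j^2*(j + 1)*(j - 5)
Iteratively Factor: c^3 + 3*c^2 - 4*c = (c + 4)*(c^2 - c) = c*(c + 4)*(c - 1)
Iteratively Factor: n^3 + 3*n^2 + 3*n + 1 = (n + 1)*(n^2 + 2*n + 1) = (n + 1)^2*(n + 1)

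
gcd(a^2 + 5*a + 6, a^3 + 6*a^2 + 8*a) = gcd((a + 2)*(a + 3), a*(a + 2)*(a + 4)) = a + 2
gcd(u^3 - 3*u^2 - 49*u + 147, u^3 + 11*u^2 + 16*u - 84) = u + 7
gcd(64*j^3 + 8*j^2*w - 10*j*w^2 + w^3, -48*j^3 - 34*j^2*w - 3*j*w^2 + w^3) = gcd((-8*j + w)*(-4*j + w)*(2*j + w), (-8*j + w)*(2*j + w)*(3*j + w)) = -16*j^2 - 6*j*w + w^2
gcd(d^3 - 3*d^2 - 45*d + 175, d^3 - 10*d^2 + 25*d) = d^2 - 10*d + 25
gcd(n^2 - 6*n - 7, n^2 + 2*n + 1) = n + 1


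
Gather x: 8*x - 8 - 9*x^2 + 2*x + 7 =-9*x^2 + 10*x - 1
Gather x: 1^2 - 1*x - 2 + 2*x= x - 1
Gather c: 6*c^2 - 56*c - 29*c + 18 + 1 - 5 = 6*c^2 - 85*c + 14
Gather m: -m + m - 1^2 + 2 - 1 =0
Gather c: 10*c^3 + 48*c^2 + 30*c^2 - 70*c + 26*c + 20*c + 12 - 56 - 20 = 10*c^3 + 78*c^2 - 24*c - 64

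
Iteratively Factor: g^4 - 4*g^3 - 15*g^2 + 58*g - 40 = (g - 1)*(g^3 - 3*g^2 - 18*g + 40) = (g - 2)*(g - 1)*(g^2 - g - 20) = (g - 2)*(g - 1)*(g + 4)*(g - 5)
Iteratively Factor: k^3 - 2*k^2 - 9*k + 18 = (k + 3)*(k^2 - 5*k + 6) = (k - 2)*(k + 3)*(k - 3)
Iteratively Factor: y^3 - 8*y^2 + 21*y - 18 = (y - 3)*(y^2 - 5*y + 6) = (y - 3)^2*(y - 2)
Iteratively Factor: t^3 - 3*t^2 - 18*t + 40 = (t - 5)*(t^2 + 2*t - 8) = (t - 5)*(t + 4)*(t - 2)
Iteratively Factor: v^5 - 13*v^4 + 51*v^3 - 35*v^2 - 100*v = (v - 4)*(v^4 - 9*v^3 + 15*v^2 + 25*v) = v*(v - 4)*(v^3 - 9*v^2 + 15*v + 25) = v*(v - 4)*(v + 1)*(v^2 - 10*v + 25) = v*(v - 5)*(v - 4)*(v + 1)*(v - 5)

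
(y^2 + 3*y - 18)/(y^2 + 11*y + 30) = (y - 3)/(y + 5)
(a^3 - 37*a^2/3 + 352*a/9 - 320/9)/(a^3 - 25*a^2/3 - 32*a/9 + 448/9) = (3*a - 5)/(3*a + 7)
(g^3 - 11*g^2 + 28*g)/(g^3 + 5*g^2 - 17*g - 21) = g*(g^2 - 11*g + 28)/(g^3 + 5*g^2 - 17*g - 21)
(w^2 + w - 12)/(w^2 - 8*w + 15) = (w + 4)/(w - 5)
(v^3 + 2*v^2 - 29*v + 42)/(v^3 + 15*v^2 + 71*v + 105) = (v^2 - 5*v + 6)/(v^2 + 8*v + 15)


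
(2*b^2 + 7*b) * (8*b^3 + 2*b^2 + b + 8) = 16*b^5 + 60*b^4 + 16*b^3 + 23*b^2 + 56*b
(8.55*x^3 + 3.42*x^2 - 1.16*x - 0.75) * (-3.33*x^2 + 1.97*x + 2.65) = -28.4715*x^5 + 5.4549*x^4 + 33.2577*x^3 + 9.2753*x^2 - 4.5515*x - 1.9875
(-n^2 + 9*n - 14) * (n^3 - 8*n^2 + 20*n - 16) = -n^5 + 17*n^4 - 106*n^3 + 308*n^2 - 424*n + 224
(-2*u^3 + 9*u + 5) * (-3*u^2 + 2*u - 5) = 6*u^5 - 4*u^4 - 17*u^3 + 3*u^2 - 35*u - 25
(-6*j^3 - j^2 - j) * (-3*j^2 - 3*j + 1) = 18*j^5 + 21*j^4 + 2*j^2 - j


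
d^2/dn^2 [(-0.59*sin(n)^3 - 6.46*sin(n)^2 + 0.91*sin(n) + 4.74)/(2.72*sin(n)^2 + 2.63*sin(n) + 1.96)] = (4.36505600000001*sin(n)^7 + 12.661872*sin(n)^6 - 30.3301000000001*sin(n)^5 - 193.38427*sin(n)^4 + 151.701554*sin(n)^3 + 571.051074*sin(n)^2 + 181.678664*sin(n) - 43.982772)/(20.123648*sin(n)^6 + 58.373376*sin(n)^5 + 99.944496*sin(n)^4 + 102.317783*sin(n)^3 + 72.018828*sin(n)^2 + 30.310224*sin(n) + 7.529536)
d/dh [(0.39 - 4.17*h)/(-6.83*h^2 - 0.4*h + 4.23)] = (-28.4811*h^2 + 5.3274*h - 17.4831)/(46.6489*h^4 + 5.464*h^3 - 57.6218*h^2 - 3.384*h + 17.8929)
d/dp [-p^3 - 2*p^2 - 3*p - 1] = -3*p^2 - 4*p - 3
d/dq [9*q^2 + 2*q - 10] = 18*q + 2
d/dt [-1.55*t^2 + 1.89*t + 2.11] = 1.89 - 3.1*t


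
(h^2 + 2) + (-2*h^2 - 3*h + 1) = -h^2 - 3*h + 3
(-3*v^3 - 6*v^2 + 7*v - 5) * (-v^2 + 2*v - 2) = 3*v^5 - 13*v^3 + 31*v^2 - 24*v + 10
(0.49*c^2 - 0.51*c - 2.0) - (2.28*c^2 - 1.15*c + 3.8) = -1.79*c^2 + 0.64*c - 5.8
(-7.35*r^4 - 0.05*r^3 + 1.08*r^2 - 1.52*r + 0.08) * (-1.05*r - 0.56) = 7.7175*r^5 + 4.1685*r^4 - 1.106*r^3 + 0.9912*r^2 + 0.7672*r - 0.0448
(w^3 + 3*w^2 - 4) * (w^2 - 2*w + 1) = w^5 + w^4 - 5*w^3 - w^2 + 8*w - 4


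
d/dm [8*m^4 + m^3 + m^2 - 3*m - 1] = 32*m^3 + 3*m^2 + 2*m - 3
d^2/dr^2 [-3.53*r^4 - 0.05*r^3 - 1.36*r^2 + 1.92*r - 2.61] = -42.36*r^2 - 0.3*r - 2.72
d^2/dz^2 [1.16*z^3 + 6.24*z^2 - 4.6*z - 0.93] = 6.96*z + 12.48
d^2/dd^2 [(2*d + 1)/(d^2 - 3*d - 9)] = 2*(2*d^3 + 3*d^2 + 45*d - 36)/(d^6 - 9*d^5 + 135*d^3 - 729*d - 729)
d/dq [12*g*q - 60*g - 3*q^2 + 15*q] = 12*g - 6*q + 15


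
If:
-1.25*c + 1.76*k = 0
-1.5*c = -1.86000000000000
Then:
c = 1.24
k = 0.88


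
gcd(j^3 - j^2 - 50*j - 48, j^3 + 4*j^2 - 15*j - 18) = j^2 + 7*j + 6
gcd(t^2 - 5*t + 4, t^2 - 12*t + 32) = t - 4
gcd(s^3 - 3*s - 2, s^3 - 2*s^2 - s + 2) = s^2 - s - 2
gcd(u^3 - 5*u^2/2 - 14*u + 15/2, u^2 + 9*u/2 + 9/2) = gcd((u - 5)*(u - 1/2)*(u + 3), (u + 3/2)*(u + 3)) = u + 3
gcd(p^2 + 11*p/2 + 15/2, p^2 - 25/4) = p + 5/2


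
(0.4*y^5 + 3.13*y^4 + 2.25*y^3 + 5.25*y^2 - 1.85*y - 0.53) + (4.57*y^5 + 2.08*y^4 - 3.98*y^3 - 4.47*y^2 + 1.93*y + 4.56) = 4.97*y^5 + 5.21*y^4 - 1.73*y^3 + 0.78*y^2 + 0.0799999999999998*y + 4.03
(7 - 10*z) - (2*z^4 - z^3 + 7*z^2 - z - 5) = -2*z^4 + z^3 - 7*z^2 - 9*z + 12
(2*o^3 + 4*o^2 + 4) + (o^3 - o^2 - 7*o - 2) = 3*o^3 + 3*o^2 - 7*o + 2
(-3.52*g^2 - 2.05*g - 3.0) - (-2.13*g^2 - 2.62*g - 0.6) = -1.39*g^2 + 0.57*g - 2.4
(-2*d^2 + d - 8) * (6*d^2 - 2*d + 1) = -12*d^4 + 10*d^3 - 52*d^2 + 17*d - 8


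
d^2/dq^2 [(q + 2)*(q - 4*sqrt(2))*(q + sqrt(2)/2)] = 6*q - 7*sqrt(2) + 4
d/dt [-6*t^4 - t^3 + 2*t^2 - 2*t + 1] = -24*t^3 - 3*t^2 + 4*t - 2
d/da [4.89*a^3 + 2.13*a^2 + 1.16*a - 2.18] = 14.67*a^2 + 4.26*a + 1.16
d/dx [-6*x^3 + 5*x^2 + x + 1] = -18*x^2 + 10*x + 1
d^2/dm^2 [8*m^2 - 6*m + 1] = 16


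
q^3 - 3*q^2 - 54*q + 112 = (q - 8)*(q - 2)*(q + 7)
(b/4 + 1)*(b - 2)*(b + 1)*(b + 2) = b^4/4 + 5*b^3/4 - 5*b - 4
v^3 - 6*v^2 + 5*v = v*(v - 5)*(v - 1)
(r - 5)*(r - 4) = r^2 - 9*r + 20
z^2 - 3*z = z*(z - 3)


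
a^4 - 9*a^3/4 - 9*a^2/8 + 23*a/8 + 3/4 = (a - 2)*(a - 3/2)*(a + 1/4)*(a + 1)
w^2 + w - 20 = (w - 4)*(w + 5)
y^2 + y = y*(y + 1)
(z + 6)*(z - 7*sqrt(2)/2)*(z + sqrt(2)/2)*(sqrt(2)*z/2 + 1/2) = sqrt(2)*z^4/2 - 5*z^3/2 + 3*sqrt(2)*z^3 - 15*z^2 - 13*sqrt(2)*z^2/4 - 39*sqrt(2)*z/2 - 7*z/4 - 21/2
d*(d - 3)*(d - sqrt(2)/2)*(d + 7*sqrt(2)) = d^4 - 3*d^3 + 13*sqrt(2)*d^3/2 - 39*sqrt(2)*d^2/2 - 7*d^2 + 21*d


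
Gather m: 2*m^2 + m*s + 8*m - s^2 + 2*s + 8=2*m^2 + m*(s + 8) - s^2 + 2*s + 8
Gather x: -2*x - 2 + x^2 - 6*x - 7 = x^2 - 8*x - 9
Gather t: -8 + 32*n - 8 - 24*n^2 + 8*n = -24*n^2 + 40*n - 16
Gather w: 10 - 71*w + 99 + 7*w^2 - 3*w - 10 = 7*w^2 - 74*w + 99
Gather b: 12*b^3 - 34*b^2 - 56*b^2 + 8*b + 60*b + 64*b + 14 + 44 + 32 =12*b^3 - 90*b^2 + 132*b + 90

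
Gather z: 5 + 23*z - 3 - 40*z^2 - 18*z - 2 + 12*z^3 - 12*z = 12*z^3 - 40*z^2 - 7*z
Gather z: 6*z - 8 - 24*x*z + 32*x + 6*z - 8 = 32*x + z*(12 - 24*x) - 16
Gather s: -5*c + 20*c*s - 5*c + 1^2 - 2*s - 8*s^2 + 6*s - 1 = -10*c - 8*s^2 + s*(20*c + 4)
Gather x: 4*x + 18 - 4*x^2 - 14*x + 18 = -4*x^2 - 10*x + 36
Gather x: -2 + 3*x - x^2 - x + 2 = -x^2 + 2*x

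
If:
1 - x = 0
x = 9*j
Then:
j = 1/9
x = 1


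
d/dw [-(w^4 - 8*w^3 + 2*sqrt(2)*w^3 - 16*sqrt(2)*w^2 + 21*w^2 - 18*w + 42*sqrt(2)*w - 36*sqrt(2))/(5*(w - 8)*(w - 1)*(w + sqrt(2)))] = (-w^6 - 2*sqrt(2)*w^5 + 18*w^5 - 79*w^4 + 37*sqrt(2)*w^4 - 124*sqrt(2)*w^3 + 164*w^3 - 306*w^2 + 5*sqrt(2)*w^2 + 368*w + 312*sqrt(2)*w - 144*sqrt(2) - 24)/(5*(w^6 - 18*w^5 + 2*sqrt(2)*w^5 - 36*sqrt(2)*w^4 + 99*w^4 - 180*w^3 + 194*sqrt(2)*w^3 - 288*sqrt(2)*w^2 + 258*w^2 - 288*w + 128*sqrt(2)*w + 128))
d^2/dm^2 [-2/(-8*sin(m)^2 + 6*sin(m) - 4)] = (-64*sin(m)^4 + 36*sin(m)^3 + 119*sin(m)^2 - 78*sin(m) + 2)/(4*sin(m)^2 - 3*sin(m) + 2)^3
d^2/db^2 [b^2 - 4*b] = 2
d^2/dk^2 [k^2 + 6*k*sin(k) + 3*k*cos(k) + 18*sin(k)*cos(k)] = -6*k*sin(k) - 3*k*cos(k) - 6*sin(k) - 36*sin(2*k) + 12*cos(k) + 2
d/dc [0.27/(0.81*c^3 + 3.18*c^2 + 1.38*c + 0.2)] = (-0.6561*c^2 - 1.7172*c - 0.3726)/(0.81*c^3 + 3.18*c^2 + 1.38*c + 0.2)^2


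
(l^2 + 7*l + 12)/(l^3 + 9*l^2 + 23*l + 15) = (l + 4)/(l^2 + 6*l + 5)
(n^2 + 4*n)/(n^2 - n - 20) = n/(n - 5)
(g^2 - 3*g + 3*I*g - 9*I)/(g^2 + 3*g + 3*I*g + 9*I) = (g - 3)/(g + 3)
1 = 1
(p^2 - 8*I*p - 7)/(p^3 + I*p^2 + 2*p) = (p - 7*I)/(p*(p + 2*I))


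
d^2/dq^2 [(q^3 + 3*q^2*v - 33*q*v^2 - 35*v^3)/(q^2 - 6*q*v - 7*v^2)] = 56*v^2/(q^3 - 21*q^2*v + 147*q*v^2 - 343*v^3)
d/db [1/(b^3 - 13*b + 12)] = (13 - 3*b^2)/(b^3 - 13*b + 12)^2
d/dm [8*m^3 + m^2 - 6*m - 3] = 24*m^2 + 2*m - 6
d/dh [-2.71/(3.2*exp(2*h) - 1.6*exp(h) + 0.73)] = (17.344*exp(h) - 4.336)*exp(h)/(3.2*exp(2*h) - 1.6*exp(h) + 0.73)^2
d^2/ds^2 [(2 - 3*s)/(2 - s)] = 8/(s - 2)^3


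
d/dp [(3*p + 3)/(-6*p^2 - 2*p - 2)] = 9*p*(p + 2)/(2*(9*p^4 + 6*p^3 + 7*p^2 + 2*p + 1))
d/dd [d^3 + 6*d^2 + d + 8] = 3*d^2 + 12*d + 1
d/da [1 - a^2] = -2*a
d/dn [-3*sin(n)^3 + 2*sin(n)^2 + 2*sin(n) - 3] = (-9*sin(n)^2 + 4*sin(n) + 2)*cos(n)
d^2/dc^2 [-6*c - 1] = 0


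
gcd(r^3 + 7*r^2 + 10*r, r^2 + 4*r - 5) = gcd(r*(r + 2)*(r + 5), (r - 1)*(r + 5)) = r + 5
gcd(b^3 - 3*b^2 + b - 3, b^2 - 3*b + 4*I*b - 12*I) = b - 3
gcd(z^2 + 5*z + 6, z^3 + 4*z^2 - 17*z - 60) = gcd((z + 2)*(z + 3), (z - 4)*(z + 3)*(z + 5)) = z + 3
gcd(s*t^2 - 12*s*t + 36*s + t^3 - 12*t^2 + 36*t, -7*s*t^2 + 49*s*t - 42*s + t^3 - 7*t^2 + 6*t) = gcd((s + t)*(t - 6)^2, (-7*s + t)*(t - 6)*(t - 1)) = t - 6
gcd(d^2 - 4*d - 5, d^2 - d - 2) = d + 1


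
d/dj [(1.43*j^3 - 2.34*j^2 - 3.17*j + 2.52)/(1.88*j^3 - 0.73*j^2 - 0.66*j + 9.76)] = (3.3553*j^4 + 10.0316*j^3 + 26.8879*j^2 - 41.9976*j - 29.276)/(3.5344*j^6 - 2.7448*j^5 - 1.9487*j^4 + 37.6612*j^3 - 13.814*j^2 - 12.8832*j + 95.2576)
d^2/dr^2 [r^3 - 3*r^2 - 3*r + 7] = 6*r - 6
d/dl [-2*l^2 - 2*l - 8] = -4*l - 2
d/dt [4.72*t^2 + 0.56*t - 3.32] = 9.44*t + 0.56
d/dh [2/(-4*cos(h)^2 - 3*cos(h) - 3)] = -2*(8*cos(h) + 3)*sin(h)/(4*cos(h)^2 + 3*cos(h) + 3)^2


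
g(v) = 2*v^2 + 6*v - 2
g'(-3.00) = -6.00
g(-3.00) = -2.00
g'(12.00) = 54.00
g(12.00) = 358.00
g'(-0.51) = 3.96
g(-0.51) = -4.54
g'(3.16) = 18.64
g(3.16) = 36.93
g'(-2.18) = -2.72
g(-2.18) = -5.58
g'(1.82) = 13.28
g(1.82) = 15.54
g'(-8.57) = -28.28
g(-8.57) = 93.47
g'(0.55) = 8.20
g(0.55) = 1.90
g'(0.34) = 7.36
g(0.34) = 0.27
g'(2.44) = 15.76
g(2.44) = 24.55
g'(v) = 4*v + 6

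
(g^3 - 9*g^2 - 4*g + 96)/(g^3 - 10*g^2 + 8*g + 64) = (g + 3)/(g + 2)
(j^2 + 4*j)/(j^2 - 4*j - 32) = j/(j - 8)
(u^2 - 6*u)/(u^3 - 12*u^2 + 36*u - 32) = u*(u - 6)/(u^3 - 12*u^2 + 36*u - 32)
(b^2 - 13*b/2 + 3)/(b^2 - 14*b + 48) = (b - 1/2)/(b - 8)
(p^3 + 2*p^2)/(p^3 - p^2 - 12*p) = p*(p + 2)/(p^2 - p - 12)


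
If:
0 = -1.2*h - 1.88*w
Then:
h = -1.56666666666667*w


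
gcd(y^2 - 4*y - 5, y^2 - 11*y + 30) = y - 5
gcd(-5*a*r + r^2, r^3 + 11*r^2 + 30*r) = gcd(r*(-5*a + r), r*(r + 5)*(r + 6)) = r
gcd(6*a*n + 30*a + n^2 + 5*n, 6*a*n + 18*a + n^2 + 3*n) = 6*a + n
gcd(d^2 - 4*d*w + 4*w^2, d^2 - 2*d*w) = -d + 2*w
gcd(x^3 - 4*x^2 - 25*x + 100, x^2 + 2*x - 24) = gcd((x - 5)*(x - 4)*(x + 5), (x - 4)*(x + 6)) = x - 4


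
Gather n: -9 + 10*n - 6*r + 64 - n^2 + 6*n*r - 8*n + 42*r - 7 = -n^2 + n*(6*r + 2) + 36*r + 48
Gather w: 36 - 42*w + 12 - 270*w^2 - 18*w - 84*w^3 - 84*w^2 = -84*w^3 - 354*w^2 - 60*w + 48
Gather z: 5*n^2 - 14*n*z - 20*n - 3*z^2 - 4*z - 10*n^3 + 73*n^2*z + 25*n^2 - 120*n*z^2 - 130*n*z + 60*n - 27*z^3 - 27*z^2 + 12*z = -10*n^3 + 30*n^2 + 40*n - 27*z^3 + z^2*(-120*n - 30) + z*(73*n^2 - 144*n + 8)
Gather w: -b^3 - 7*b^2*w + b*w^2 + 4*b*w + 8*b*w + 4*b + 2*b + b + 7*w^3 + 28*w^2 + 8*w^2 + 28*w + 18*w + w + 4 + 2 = -b^3 + 7*b + 7*w^3 + w^2*(b + 36) + w*(-7*b^2 + 12*b + 47) + 6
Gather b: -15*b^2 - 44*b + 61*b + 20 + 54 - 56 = -15*b^2 + 17*b + 18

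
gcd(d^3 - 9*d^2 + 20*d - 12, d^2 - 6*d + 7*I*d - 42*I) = d - 6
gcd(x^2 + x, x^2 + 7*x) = x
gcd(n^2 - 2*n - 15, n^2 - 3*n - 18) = n + 3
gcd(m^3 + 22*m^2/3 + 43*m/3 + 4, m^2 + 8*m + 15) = m + 3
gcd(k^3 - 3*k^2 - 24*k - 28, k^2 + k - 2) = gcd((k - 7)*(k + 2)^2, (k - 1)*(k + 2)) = k + 2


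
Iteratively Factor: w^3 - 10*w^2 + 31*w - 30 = (w - 2)*(w^2 - 8*w + 15) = (w - 5)*(w - 2)*(w - 3)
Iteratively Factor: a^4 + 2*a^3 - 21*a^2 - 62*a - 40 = (a - 5)*(a^3 + 7*a^2 + 14*a + 8) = (a - 5)*(a + 2)*(a^2 + 5*a + 4) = (a - 5)*(a + 1)*(a + 2)*(a + 4)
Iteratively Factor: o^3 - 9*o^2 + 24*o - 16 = (o - 4)*(o^2 - 5*o + 4) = (o - 4)^2*(o - 1)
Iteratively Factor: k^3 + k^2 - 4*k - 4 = (k + 1)*(k^2 - 4) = (k - 2)*(k + 1)*(k + 2)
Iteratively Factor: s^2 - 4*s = (s)*(s - 4)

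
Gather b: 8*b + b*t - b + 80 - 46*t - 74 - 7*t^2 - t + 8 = b*(t + 7) - 7*t^2 - 47*t + 14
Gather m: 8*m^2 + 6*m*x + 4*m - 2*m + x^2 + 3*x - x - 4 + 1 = 8*m^2 + m*(6*x + 2) + x^2 + 2*x - 3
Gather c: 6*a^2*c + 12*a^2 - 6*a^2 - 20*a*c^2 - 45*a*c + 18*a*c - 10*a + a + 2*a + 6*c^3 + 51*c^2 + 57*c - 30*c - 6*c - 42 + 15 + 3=6*a^2 - 7*a + 6*c^3 + c^2*(51 - 20*a) + c*(6*a^2 - 27*a + 21) - 24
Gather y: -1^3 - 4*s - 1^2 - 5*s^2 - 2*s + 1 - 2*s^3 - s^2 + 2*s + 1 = -2*s^3 - 6*s^2 - 4*s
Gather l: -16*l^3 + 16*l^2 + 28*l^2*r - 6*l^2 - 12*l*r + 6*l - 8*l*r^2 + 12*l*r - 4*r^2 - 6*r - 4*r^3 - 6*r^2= -16*l^3 + l^2*(28*r + 10) + l*(6 - 8*r^2) - 4*r^3 - 10*r^2 - 6*r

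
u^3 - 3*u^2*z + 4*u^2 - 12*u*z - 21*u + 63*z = (u - 3)*(u + 7)*(u - 3*z)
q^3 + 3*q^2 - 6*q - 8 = (q - 2)*(q + 1)*(q + 4)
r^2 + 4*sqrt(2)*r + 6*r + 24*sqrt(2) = (r + 6)*(r + 4*sqrt(2))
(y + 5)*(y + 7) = y^2 + 12*y + 35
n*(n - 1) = n^2 - n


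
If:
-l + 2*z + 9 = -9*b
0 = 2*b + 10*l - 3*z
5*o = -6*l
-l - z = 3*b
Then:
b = -13/8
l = 11/8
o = -33/20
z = 7/2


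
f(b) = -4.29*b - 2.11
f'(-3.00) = -4.29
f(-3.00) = 10.76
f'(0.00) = -4.29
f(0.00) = -2.11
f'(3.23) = -4.29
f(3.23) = -15.97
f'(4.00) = -4.29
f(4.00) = -19.27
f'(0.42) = -4.29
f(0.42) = -3.91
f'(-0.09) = -4.29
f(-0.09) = -1.72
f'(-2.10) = -4.29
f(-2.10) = 6.90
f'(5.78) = -4.29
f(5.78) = -26.91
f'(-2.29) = -4.29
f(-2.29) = 7.71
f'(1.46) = -4.29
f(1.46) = -8.37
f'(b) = -4.29000000000000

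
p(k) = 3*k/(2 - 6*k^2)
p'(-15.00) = 0.00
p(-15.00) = 0.03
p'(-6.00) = 0.01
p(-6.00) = 0.08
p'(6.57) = 0.01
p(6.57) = -0.08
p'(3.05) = 0.06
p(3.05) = -0.17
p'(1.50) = 0.35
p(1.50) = -0.39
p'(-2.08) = 0.15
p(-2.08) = 0.26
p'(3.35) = 0.05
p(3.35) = -0.15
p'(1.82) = 0.21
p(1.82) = -0.31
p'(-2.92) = 0.07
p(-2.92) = 0.18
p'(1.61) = 0.29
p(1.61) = -0.36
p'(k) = 36*k^2/(2 - 6*k^2)^2 + 3/(2 - 6*k^2)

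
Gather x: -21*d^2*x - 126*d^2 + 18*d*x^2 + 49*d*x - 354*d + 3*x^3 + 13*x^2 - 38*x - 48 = -126*d^2 - 354*d + 3*x^3 + x^2*(18*d + 13) + x*(-21*d^2 + 49*d - 38) - 48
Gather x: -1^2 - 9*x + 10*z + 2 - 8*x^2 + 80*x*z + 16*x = -8*x^2 + x*(80*z + 7) + 10*z + 1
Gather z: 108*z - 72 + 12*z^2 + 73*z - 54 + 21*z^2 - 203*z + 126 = 33*z^2 - 22*z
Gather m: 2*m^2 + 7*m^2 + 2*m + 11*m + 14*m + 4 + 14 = 9*m^2 + 27*m + 18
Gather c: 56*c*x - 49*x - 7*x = 56*c*x - 56*x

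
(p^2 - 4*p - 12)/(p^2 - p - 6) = (p - 6)/(p - 3)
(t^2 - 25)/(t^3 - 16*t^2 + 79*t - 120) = (t + 5)/(t^2 - 11*t + 24)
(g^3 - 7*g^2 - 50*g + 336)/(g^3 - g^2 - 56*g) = (g - 6)/g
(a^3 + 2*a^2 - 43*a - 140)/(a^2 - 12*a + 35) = (a^2 + 9*a + 20)/(a - 5)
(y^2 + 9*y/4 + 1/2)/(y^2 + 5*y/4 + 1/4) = (y + 2)/(y + 1)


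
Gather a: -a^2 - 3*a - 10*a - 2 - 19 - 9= -a^2 - 13*a - 30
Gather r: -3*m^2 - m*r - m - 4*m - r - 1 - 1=-3*m^2 - 5*m + r*(-m - 1) - 2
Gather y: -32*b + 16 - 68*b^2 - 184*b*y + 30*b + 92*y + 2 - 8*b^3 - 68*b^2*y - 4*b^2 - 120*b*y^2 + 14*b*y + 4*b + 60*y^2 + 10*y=-8*b^3 - 72*b^2 + 2*b + y^2*(60 - 120*b) + y*(-68*b^2 - 170*b + 102) + 18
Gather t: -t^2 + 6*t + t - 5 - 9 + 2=-t^2 + 7*t - 12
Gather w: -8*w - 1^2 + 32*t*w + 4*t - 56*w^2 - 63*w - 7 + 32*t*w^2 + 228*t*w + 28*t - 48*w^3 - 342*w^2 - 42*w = 32*t - 48*w^3 + w^2*(32*t - 398) + w*(260*t - 113) - 8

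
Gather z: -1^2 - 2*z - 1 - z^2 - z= -z^2 - 3*z - 2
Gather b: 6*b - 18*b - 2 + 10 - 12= -12*b - 4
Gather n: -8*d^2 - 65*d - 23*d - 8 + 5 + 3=-8*d^2 - 88*d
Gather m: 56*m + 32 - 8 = 56*m + 24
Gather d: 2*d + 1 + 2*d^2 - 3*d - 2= 2*d^2 - d - 1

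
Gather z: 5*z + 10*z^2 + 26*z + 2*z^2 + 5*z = 12*z^2 + 36*z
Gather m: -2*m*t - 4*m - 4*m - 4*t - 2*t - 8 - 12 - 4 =m*(-2*t - 8) - 6*t - 24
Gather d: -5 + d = d - 5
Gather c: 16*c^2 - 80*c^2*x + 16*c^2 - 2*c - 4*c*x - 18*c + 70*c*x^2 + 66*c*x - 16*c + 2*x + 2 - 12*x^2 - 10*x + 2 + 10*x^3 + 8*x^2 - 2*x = c^2*(32 - 80*x) + c*(70*x^2 + 62*x - 36) + 10*x^3 - 4*x^2 - 10*x + 4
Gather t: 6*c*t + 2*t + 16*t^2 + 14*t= 16*t^2 + t*(6*c + 16)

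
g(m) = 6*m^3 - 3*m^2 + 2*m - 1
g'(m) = 18*m^2 - 6*m + 2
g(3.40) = 206.94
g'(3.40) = 189.68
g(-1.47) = -29.48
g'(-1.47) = 49.72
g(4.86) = 626.61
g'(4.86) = 397.99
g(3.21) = 172.96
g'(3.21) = 168.21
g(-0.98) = -11.49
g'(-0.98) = 25.17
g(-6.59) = -1861.61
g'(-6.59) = 823.25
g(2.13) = 47.63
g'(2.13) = 70.88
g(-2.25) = -89.03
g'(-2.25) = 106.62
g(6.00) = 1199.00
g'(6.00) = 614.00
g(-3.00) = -196.00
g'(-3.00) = 182.00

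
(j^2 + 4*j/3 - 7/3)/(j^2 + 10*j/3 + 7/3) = (j - 1)/(j + 1)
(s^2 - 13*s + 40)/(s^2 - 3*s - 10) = (s - 8)/(s + 2)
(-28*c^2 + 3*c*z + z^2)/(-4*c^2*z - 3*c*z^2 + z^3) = (7*c + z)/(z*(c + z))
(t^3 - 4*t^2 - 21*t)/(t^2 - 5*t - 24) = t*(t - 7)/(t - 8)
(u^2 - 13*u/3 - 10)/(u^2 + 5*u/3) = (u - 6)/u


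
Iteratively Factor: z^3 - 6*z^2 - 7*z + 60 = (z - 5)*(z^2 - z - 12) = (z - 5)*(z - 4)*(z + 3)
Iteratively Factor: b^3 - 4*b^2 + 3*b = (b - 3)*(b^2 - b) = b*(b - 3)*(b - 1)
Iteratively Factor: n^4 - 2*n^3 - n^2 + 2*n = (n - 2)*(n^3 - n) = (n - 2)*(n + 1)*(n^2 - n) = (n - 2)*(n - 1)*(n + 1)*(n)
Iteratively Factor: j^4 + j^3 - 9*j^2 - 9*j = (j)*(j^3 + j^2 - 9*j - 9) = j*(j + 3)*(j^2 - 2*j - 3) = j*(j - 3)*(j + 3)*(j + 1)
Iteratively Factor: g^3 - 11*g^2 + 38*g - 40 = (g - 4)*(g^2 - 7*g + 10) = (g - 5)*(g - 4)*(g - 2)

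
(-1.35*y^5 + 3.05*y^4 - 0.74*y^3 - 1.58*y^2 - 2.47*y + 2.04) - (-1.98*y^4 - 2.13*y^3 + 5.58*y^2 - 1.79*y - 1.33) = -1.35*y^5 + 5.03*y^4 + 1.39*y^3 - 7.16*y^2 - 0.68*y + 3.37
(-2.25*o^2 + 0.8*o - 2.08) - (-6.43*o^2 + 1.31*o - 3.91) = 4.18*o^2 - 0.51*o + 1.83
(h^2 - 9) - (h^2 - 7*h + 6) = 7*h - 15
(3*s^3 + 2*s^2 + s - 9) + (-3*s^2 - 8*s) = 3*s^3 - s^2 - 7*s - 9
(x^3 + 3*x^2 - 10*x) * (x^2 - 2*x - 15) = x^5 + x^4 - 31*x^3 - 25*x^2 + 150*x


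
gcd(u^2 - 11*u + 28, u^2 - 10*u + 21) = u - 7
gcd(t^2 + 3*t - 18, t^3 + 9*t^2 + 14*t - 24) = t + 6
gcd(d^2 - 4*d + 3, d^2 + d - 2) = d - 1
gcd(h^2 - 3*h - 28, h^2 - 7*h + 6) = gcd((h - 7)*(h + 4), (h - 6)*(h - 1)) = 1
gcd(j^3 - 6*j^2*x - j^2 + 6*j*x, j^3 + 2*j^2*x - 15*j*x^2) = j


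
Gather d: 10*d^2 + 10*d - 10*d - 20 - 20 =10*d^2 - 40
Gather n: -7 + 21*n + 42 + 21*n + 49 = 42*n + 84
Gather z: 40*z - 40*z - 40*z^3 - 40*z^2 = -40*z^3 - 40*z^2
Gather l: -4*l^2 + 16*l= -4*l^2 + 16*l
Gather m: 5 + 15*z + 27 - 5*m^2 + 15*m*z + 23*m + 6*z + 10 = -5*m^2 + m*(15*z + 23) + 21*z + 42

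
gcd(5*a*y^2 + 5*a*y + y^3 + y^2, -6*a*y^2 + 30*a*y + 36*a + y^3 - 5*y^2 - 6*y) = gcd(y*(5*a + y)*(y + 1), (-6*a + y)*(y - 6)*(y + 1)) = y + 1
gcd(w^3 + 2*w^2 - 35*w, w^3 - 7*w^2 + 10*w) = w^2 - 5*w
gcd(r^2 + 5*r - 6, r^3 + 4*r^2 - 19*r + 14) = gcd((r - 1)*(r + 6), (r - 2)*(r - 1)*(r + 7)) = r - 1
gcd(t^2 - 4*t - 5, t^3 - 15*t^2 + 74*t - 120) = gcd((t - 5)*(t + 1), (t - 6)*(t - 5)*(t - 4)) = t - 5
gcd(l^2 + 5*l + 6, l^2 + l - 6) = l + 3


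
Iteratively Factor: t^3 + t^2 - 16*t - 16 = (t + 1)*(t^2 - 16) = (t + 1)*(t + 4)*(t - 4)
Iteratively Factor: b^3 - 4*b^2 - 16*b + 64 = (b - 4)*(b^2 - 16) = (b - 4)^2*(b + 4)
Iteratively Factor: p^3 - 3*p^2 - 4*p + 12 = (p + 2)*(p^2 - 5*p + 6) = (p - 2)*(p + 2)*(p - 3)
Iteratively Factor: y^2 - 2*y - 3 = (y - 3)*(y + 1)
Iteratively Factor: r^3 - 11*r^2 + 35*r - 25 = (r - 5)*(r^2 - 6*r + 5) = (r - 5)*(r - 1)*(r - 5)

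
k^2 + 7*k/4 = k*(k + 7/4)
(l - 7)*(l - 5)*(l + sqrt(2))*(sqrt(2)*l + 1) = sqrt(2)*l^4 - 12*sqrt(2)*l^3 + 3*l^3 - 36*l^2 + 36*sqrt(2)*l^2 - 12*sqrt(2)*l + 105*l + 35*sqrt(2)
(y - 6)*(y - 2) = y^2 - 8*y + 12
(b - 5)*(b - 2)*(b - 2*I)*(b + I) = b^4 - 7*b^3 - I*b^3 + 12*b^2 + 7*I*b^2 - 14*b - 10*I*b + 20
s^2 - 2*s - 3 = (s - 3)*(s + 1)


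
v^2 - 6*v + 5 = (v - 5)*(v - 1)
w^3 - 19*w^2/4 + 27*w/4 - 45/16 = (w - 5/2)*(w - 3/2)*(w - 3/4)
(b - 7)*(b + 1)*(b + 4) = b^3 - 2*b^2 - 31*b - 28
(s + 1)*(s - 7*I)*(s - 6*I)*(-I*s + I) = -I*s^4 - 13*s^3 + 43*I*s^2 + 13*s - 42*I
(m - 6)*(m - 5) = m^2 - 11*m + 30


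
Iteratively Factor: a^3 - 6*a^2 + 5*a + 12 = (a + 1)*(a^2 - 7*a + 12) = (a - 4)*(a + 1)*(a - 3)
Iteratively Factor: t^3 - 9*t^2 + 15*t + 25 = (t + 1)*(t^2 - 10*t + 25) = (t - 5)*(t + 1)*(t - 5)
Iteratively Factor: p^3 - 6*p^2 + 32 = (p - 4)*(p^2 - 2*p - 8) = (p - 4)*(p + 2)*(p - 4)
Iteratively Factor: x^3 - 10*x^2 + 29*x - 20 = (x - 4)*(x^2 - 6*x + 5) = (x - 5)*(x - 4)*(x - 1)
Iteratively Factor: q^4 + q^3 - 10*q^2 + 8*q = (q - 1)*(q^3 + 2*q^2 - 8*q) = q*(q - 1)*(q^2 + 2*q - 8) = q*(q - 2)*(q - 1)*(q + 4)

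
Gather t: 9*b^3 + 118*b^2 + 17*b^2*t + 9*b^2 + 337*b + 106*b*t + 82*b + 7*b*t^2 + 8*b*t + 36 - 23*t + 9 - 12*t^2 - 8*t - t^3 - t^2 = 9*b^3 + 127*b^2 + 419*b - t^3 + t^2*(7*b - 13) + t*(17*b^2 + 114*b - 31) + 45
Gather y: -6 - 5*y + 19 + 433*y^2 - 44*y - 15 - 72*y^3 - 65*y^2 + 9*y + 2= -72*y^3 + 368*y^2 - 40*y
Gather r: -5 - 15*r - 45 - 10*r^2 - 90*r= -10*r^2 - 105*r - 50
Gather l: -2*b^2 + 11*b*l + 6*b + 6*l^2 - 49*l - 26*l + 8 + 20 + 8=-2*b^2 + 6*b + 6*l^2 + l*(11*b - 75) + 36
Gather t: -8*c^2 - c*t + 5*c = -8*c^2 - c*t + 5*c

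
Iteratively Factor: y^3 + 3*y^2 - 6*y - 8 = (y + 4)*(y^2 - y - 2) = (y + 1)*(y + 4)*(y - 2)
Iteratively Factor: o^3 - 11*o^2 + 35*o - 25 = (o - 5)*(o^2 - 6*o + 5) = (o - 5)^2*(o - 1)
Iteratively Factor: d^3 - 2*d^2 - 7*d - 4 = (d + 1)*(d^2 - 3*d - 4) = (d + 1)^2*(d - 4)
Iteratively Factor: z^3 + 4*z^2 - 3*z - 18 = (z + 3)*(z^2 + z - 6) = (z + 3)^2*(z - 2)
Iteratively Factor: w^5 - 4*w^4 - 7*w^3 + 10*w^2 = (w + 2)*(w^4 - 6*w^3 + 5*w^2) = (w - 5)*(w + 2)*(w^3 - w^2) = w*(w - 5)*(w + 2)*(w^2 - w) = w*(w - 5)*(w - 1)*(w + 2)*(w)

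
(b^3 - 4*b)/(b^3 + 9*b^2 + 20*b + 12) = b*(b - 2)/(b^2 + 7*b + 6)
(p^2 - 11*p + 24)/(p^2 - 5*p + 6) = (p - 8)/(p - 2)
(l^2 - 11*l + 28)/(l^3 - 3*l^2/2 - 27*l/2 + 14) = 2*(l - 7)/(2*l^2 + 5*l - 7)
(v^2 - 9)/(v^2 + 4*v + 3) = (v - 3)/(v + 1)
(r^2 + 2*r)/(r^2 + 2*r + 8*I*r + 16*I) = r/(r + 8*I)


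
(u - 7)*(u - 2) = u^2 - 9*u + 14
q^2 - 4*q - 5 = (q - 5)*(q + 1)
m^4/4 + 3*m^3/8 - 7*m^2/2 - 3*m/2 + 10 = (m/4 + 1)*(m - 5/2)*(m - 2)*(m + 2)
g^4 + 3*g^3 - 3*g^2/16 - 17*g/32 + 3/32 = (g - 1/4)^2*(g + 1/2)*(g + 3)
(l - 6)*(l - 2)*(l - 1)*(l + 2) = l^4 - 7*l^3 + 2*l^2 + 28*l - 24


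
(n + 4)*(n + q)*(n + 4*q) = n^3 + 5*n^2*q + 4*n^2 + 4*n*q^2 + 20*n*q + 16*q^2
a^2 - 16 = (a - 4)*(a + 4)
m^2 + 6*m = m*(m + 6)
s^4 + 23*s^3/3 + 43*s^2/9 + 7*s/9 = s*(s + 1/3)^2*(s + 7)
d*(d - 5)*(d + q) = d^3 + d^2*q - 5*d^2 - 5*d*q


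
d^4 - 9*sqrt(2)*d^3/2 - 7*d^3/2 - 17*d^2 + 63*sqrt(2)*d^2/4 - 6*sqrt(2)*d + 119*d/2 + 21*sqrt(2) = (d - 7/2)*(d - 6*sqrt(2))*(d + sqrt(2)/2)*(d + sqrt(2))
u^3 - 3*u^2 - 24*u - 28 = (u - 7)*(u + 2)^2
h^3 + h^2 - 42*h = h*(h - 6)*(h + 7)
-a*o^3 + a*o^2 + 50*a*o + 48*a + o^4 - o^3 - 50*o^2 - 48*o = (-a + o)*(o - 8)*(o + 1)*(o + 6)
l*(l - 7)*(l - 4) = l^3 - 11*l^2 + 28*l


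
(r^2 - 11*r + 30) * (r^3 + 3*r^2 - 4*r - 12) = r^5 - 8*r^4 - 7*r^3 + 122*r^2 + 12*r - 360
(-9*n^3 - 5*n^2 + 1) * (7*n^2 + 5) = -63*n^5 - 35*n^4 - 45*n^3 - 18*n^2 + 5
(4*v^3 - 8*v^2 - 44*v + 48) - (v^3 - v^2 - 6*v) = 3*v^3 - 7*v^2 - 38*v + 48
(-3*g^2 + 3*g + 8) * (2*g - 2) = -6*g^3 + 12*g^2 + 10*g - 16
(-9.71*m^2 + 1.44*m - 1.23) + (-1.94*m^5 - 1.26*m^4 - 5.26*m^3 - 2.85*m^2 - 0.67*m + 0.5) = -1.94*m^5 - 1.26*m^4 - 5.26*m^3 - 12.56*m^2 + 0.77*m - 0.73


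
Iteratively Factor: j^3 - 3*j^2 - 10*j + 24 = (j - 4)*(j^2 + j - 6) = (j - 4)*(j - 2)*(j + 3)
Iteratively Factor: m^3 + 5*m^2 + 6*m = (m)*(m^2 + 5*m + 6) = m*(m + 2)*(m + 3)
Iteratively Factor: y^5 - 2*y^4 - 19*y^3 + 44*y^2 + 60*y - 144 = (y + 2)*(y^4 - 4*y^3 - 11*y^2 + 66*y - 72) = (y - 3)*(y + 2)*(y^3 - y^2 - 14*y + 24) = (y - 3)^2*(y + 2)*(y^2 + 2*y - 8) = (y - 3)^2*(y + 2)*(y + 4)*(y - 2)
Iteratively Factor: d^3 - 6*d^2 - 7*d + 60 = (d - 5)*(d^2 - d - 12) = (d - 5)*(d - 4)*(d + 3)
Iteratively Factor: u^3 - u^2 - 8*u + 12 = (u - 2)*(u^2 + u - 6) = (u - 2)^2*(u + 3)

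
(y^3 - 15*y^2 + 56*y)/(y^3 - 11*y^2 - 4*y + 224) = y/(y + 4)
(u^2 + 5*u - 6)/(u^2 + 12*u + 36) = (u - 1)/(u + 6)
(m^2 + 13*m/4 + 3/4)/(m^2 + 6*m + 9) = (m + 1/4)/(m + 3)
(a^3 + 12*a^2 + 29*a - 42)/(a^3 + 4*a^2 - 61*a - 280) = (a^2 + 5*a - 6)/(a^2 - 3*a - 40)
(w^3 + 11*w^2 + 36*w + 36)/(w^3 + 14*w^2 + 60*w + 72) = (w + 3)/(w + 6)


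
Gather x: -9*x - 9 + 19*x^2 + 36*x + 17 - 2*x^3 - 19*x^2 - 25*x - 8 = -2*x^3 + 2*x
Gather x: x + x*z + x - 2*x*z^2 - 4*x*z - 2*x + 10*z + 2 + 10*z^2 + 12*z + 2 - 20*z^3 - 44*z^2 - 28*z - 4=x*(-2*z^2 - 3*z) - 20*z^3 - 34*z^2 - 6*z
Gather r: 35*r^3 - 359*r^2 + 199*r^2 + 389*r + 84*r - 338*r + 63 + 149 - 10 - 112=35*r^3 - 160*r^2 + 135*r + 90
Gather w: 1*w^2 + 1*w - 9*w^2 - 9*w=-8*w^2 - 8*w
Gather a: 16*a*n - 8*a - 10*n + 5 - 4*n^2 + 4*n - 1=a*(16*n - 8) - 4*n^2 - 6*n + 4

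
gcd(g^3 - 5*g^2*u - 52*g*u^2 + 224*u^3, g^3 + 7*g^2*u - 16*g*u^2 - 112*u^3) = -g^2 - 3*g*u + 28*u^2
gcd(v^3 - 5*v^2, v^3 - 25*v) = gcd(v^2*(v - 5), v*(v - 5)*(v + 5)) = v^2 - 5*v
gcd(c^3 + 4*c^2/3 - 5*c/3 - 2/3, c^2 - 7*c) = 1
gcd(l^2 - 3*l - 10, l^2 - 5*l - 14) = l + 2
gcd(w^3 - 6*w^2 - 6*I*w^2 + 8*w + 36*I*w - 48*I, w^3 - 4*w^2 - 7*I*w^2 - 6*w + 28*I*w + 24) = w^2 + w*(-4 - 6*I) + 24*I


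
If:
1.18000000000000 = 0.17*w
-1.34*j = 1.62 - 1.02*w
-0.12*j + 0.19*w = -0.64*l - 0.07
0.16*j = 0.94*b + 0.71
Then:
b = -0.06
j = 4.07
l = -1.41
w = 6.94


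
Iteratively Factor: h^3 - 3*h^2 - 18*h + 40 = (h - 5)*(h^2 + 2*h - 8) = (h - 5)*(h - 2)*(h + 4)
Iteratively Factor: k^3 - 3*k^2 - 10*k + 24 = (k - 4)*(k^2 + k - 6) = (k - 4)*(k - 2)*(k + 3)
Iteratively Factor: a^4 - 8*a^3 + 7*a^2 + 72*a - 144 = (a - 3)*(a^3 - 5*a^2 - 8*a + 48) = (a - 3)*(a + 3)*(a^2 - 8*a + 16) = (a - 4)*(a - 3)*(a + 3)*(a - 4)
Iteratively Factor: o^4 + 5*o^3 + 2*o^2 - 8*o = (o - 1)*(o^3 + 6*o^2 + 8*o) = (o - 1)*(o + 2)*(o^2 + 4*o) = o*(o - 1)*(o + 2)*(o + 4)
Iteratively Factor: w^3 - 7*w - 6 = (w + 1)*(w^2 - w - 6) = (w - 3)*(w + 1)*(w + 2)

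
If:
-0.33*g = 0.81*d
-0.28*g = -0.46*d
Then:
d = 0.00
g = 0.00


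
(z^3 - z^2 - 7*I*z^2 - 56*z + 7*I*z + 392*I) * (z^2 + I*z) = z^5 - z^4 - 6*I*z^4 - 49*z^3 + 6*I*z^3 - 7*z^2 + 336*I*z^2 - 392*z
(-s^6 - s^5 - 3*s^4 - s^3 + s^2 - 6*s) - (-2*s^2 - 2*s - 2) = -s^6 - s^5 - 3*s^4 - s^3 + 3*s^2 - 4*s + 2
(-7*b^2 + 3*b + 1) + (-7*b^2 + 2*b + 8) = -14*b^2 + 5*b + 9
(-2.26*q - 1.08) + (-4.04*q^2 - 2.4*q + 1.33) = -4.04*q^2 - 4.66*q + 0.25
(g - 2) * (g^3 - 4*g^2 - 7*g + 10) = g^4 - 6*g^3 + g^2 + 24*g - 20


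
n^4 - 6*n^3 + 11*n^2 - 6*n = n*(n - 3)*(n - 2)*(n - 1)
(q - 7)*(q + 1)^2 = q^3 - 5*q^2 - 13*q - 7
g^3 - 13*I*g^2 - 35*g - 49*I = (g - 7*I)^2*(g + I)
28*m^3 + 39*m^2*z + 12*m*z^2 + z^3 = (m + z)*(4*m + z)*(7*m + z)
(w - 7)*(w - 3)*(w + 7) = w^3 - 3*w^2 - 49*w + 147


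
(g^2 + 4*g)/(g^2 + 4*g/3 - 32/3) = 3*g/(3*g - 8)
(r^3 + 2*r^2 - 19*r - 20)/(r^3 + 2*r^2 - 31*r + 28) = (r^2 + 6*r + 5)/(r^2 + 6*r - 7)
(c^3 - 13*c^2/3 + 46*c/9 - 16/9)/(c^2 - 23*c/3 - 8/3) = (-9*c^3 + 39*c^2 - 46*c + 16)/(3*(-3*c^2 + 23*c + 8))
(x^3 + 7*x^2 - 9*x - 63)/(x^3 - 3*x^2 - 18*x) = (x^2 + 4*x - 21)/(x*(x - 6))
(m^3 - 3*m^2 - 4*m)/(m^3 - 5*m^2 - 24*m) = (-m^2 + 3*m + 4)/(-m^2 + 5*m + 24)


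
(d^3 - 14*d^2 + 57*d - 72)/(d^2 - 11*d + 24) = d - 3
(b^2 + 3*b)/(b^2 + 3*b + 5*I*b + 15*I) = b/(b + 5*I)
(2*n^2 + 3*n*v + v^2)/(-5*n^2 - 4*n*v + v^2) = (2*n + v)/(-5*n + v)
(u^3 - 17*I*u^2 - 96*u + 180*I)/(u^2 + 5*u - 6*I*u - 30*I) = (u^2 - 11*I*u - 30)/(u + 5)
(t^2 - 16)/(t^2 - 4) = (t^2 - 16)/(t^2 - 4)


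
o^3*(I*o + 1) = I*o^4 + o^3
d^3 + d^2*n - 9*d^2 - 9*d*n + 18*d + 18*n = (d - 6)*(d - 3)*(d + n)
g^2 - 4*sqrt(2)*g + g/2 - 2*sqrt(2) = (g + 1/2)*(g - 4*sqrt(2))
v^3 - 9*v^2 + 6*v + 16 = (v - 8)*(v - 2)*(v + 1)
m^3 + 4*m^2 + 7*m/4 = m*(m + 1/2)*(m + 7/2)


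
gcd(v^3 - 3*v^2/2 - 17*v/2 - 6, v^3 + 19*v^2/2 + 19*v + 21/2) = v^2 + 5*v/2 + 3/2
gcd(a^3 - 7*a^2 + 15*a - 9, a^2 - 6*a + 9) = a^2 - 6*a + 9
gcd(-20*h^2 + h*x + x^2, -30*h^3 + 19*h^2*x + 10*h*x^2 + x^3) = 5*h + x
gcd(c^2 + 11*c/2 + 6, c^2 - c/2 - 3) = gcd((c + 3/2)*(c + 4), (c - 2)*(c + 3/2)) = c + 3/2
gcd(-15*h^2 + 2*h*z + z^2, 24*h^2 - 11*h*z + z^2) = -3*h + z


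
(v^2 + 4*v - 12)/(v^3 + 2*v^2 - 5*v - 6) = (v + 6)/(v^2 + 4*v + 3)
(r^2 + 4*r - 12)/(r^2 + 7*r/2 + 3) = 2*(r^2 + 4*r - 12)/(2*r^2 + 7*r + 6)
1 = 1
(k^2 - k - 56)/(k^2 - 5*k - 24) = (k + 7)/(k + 3)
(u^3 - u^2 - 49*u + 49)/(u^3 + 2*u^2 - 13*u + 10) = (u^2 - 49)/(u^2 + 3*u - 10)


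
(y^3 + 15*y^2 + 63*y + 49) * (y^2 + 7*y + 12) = y^5 + 22*y^4 + 180*y^3 + 670*y^2 + 1099*y + 588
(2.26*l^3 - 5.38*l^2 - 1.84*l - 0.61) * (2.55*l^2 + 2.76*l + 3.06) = 5.763*l^5 - 7.4814*l^4 - 12.6252*l^3 - 23.0967*l^2 - 7.314*l - 1.8666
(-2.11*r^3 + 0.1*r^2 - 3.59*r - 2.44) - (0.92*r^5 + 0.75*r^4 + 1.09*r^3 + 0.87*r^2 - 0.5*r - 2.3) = -0.92*r^5 - 0.75*r^4 - 3.2*r^3 - 0.77*r^2 - 3.09*r - 0.14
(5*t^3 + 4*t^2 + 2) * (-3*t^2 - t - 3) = -15*t^5 - 17*t^4 - 19*t^3 - 18*t^2 - 2*t - 6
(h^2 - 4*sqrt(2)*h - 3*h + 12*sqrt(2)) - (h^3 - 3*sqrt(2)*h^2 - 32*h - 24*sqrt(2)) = -h^3 + h^2 + 3*sqrt(2)*h^2 - 4*sqrt(2)*h + 29*h + 36*sqrt(2)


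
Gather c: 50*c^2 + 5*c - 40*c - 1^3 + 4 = 50*c^2 - 35*c + 3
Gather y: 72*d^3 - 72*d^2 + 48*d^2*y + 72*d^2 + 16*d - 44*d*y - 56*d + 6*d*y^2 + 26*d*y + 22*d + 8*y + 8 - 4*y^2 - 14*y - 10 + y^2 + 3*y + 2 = 72*d^3 - 18*d + y^2*(6*d - 3) + y*(48*d^2 - 18*d - 3)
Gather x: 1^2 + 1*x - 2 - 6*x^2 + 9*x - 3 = -6*x^2 + 10*x - 4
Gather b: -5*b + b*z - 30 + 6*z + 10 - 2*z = b*(z - 5) + 4*z - 20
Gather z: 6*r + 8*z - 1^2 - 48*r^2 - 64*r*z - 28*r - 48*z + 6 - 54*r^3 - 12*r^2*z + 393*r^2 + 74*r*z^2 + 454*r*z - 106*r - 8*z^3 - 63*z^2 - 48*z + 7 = -54*r^3 + 345*r^2 - 128*r - 8*z^3 + z^2*(74*r - 63) + z*(-12*r^2 + 390*r - 88) + 12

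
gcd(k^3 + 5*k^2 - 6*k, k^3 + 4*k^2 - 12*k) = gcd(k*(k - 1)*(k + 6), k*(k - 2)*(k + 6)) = k^2 + 6*k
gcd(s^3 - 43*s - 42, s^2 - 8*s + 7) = s - 7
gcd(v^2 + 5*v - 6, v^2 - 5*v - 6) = 1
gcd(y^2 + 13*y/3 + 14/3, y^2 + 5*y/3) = 1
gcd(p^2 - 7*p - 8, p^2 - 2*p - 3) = p + 1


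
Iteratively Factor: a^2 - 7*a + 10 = (a - 5)*(a - 2)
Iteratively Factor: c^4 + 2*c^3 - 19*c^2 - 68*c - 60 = (c + 2)*(c^3 - 19*c - 30) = (c + 2)^2*(c^2 - 2*c - 15) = (c + 2)^2*(c + 3)*(c - 5)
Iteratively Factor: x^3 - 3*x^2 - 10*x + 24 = (x - 4)*(x^2 + x - 6) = (x - 4)*(x - 2)*(x + 3)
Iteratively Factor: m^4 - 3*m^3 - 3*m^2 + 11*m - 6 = (m - 3)*(m^3 - 3*m + 2) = (m - 3)*(m - 1)*(m^2 + m - 2) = (m - 3)*(m - 1)^2*(m + 2)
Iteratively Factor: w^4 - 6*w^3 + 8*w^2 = (w - 4)*(w^3 - 2*w^2) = w*(w - 4)*(w^2 - 2*w) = w*(w - 4)*(w - 2)*(w)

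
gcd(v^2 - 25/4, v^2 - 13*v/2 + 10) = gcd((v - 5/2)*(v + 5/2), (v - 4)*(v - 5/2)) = v - 5/2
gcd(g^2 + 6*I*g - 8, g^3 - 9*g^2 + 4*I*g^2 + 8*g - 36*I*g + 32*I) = g + 4*I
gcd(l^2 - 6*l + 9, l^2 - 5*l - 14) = 1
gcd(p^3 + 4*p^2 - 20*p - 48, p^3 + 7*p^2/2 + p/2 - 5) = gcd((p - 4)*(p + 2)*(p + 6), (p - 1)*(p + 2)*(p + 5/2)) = p + 2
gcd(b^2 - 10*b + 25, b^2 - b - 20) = b - 5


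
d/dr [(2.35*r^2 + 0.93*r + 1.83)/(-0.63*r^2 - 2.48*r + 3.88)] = (-5.2421*r^2 + 20.5418*r + 8.1468)/(0.3969*r^4 + 3.1248*r^3 + 1.2616*r^2 - 19.2448*r + 15.0544)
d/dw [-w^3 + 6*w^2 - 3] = 3*w*(4 - w)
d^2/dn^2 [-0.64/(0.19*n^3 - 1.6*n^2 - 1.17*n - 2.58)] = ((0.7296*n - 2.048)*(-0.19*n^3 + 1.6*n^2 + 1.17*n + 2.58) + 0.64*(-1.14*n^2 + 6.4*n + 2.34)*(-0.57*n^2 + 3.2*n + 1.17))/(-0.19*n^3 + 1.6*n^2 + 1.17*n + 2.58)^3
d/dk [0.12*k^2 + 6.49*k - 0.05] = 0.24*k + 6.49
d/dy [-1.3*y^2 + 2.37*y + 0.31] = 2.37 - 2.6*y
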